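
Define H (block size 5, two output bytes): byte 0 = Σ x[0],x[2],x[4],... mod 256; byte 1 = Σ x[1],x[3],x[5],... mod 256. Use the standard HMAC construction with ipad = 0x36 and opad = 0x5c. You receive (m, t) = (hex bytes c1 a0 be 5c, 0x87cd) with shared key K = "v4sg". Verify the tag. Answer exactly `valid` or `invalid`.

invalid

Key "v4sg" = 76 34 73 67 is 4 bytes ≤ B = 5; zero-pad to 5 bytes: K' = 76 34 73 67 00.
K' ⊕ ipad = 40 02 45 51 36; K' ⊕ opad = 2a 68 2f 3b 5c.
Inner hash: even-index sum = 439 mod 256 = 183; odd-index sum = 466 mod 256 = 210 → b7 d2.
Outer hash (recomputed tag): even-index sum = 391 mod 256 = 135; odd-index sum = 346 mod 256 = 90 → 87 5a.
Recomputed tag = 875a; claimed = 87cd → mismatch.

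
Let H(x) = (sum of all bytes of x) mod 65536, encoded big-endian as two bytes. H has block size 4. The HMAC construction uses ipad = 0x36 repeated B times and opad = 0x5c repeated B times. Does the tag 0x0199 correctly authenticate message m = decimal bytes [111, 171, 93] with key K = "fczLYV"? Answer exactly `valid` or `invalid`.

Key "fczLYV" = 66 63 7a 4c 59 56 is 6 bytes > B = 4, so hash it first: H(key) = 02 3e, then zero-pad to 4 bytes: K' = 02 3e 00 00.
K' ⊕ ipad = 34 08 36 36; K' ⊕ opad = 5e 62 5c 5c.
Inner hash: sum = 52+8+54+54+111+171+93 = 543 → 02 1f.
Outer hash (recomputed tag): sum = 94+98+92+92+2+31 = 409 → 01 99.
Recomputed tag = 0199; claimed = 0199 → match.

valid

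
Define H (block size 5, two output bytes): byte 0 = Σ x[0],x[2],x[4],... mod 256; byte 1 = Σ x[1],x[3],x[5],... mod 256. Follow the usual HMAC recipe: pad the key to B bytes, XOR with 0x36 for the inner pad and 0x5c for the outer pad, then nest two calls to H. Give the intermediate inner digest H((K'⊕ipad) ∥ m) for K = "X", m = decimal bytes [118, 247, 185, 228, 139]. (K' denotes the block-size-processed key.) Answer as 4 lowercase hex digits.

b526

Key "X" = 58 is 1 byte ≤ B = 5; zero-pad to 5 bytes: K' = 58 00 00 00 00.
K' ⊕ ipad = 6e 36 36 36 36.
Inner input = 6e 36 36 36 36 ∥ 76 f7 b9 e4 8b.
Inner hash: even-index sum = 693 mod 256 = 181; odd-index sum = 550 mod 256 = 38 → b5 26.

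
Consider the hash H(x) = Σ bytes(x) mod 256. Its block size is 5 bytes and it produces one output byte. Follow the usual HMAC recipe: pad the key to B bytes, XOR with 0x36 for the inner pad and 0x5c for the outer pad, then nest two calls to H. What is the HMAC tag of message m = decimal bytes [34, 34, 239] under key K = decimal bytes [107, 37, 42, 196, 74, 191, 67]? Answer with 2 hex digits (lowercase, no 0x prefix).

Key decimal bytes [107, 37, 42, 196, 74, 191, 67] = 6b 25 2a c4 4a bf 43 is 7 bytes > B = 5, so hash it first: H(key) = ca, then zero-pad to 5 bytes: K' = ca 00 00 00 00.
K' ⊕ ipad = fc 36 36 36 36.  K' ⊕ opad = 96 5c 5c 5c 5c.
Inner input = (K'⊕ipad) ∥ m = fc 36 36 36 36 ∥ 22 22 ef.
Inner hash: sum = 252+54+54+54+54+34+34+239 = 775; mod 256 = 7 → 07.
Outer input = (K'⊕opad) ∥ inner = 96 5c 5c 5c 5c ∥ 07.
Outer hash (tag): sum = 150+92+92+92+92+7 = 525; mod 256 = 13 → 0d.

0d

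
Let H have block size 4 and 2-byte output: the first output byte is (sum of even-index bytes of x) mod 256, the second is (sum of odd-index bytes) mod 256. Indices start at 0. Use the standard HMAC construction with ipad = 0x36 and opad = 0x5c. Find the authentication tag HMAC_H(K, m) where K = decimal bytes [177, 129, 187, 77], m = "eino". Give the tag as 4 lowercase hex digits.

bbf8

Key decimal bytes [177, 129, 187, 77] = b1 81 bb 4d is exactly B = 4 bytes: K' = b1 81 bb 4d.
K' ⊕ ipad = 87 b7 8d 7b.  K' ⊕ opad = ed dd e7 11.
Inner input = (K'⊕ipad) ∥ m = 87 b7 8d 7b ∥ 65 69 6e 6f.
Inner hash: even-index sum = 487 mod 256 = 231; odd-index sum = 522 mod 256 = 10 → e7 0a.
Outer input = (K'⊕opad) ∥ inner = ed dd e7 11 ∥ e7 0a.
Outer hash (tag): even-index sum = 699 mod 256 = 187; odd-index sum = 248 mod 256 = 248 → bb f8.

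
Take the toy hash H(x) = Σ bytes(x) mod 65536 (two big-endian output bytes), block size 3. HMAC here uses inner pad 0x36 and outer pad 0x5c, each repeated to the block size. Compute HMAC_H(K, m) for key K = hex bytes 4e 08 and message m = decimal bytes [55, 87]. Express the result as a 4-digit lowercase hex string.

013d

Key hex bytes 4e 08 is 2 bytes ≤ B = 3; zero-pad to 3 bytes: K' = 4e 08 00.
K' ⊕ ipad = 78 3e 36.  K' ⊕ opad = 12 54 5c.
Inner input = (K'⊕ipad) ∥ m = 78 3e 36 ∥ 37 57.
Inner hash: sum = 120+62+54+55+87 = 378 → 01 7a.
Outer input = (K'⊕opad) ∥ inner = 12 54 5c ∥ 01 7a.
Outer hash (tag): sum = 18+84+92+1+122 = 317 → 01 3d.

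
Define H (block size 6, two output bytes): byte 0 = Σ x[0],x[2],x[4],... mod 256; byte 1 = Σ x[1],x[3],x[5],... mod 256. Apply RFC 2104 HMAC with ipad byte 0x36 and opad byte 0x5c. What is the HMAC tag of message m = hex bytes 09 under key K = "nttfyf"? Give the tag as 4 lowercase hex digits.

717e

Key "nttfyf" = 6e 74 74 66 79 66 is exactly B = 6 bytes: K' = 6e 74 74 66 79 66.
K' ⊕ ipad = 58 42 42 50 4f 50.  K' ⊕ opad = 32 28 28 3a 25 3a.
Inner input = (K'⊕ipad) ∥ m = 58 42 42 50 4f 50 ∥ 09.
Inner hash: even-index sum = 242 mod 256 = 242; odd-index sum = 226 mod 256 = 226 → f2 e2.
Outer input = (K'⊕opad) ∥ inner = 32 28 28 3a 25 3a ∥ f2 e2.
Outer hash (tag): even-index sum = 369 mod 256 = 113; odd-index sum = 382 mod 256 = 126 → 71 7e.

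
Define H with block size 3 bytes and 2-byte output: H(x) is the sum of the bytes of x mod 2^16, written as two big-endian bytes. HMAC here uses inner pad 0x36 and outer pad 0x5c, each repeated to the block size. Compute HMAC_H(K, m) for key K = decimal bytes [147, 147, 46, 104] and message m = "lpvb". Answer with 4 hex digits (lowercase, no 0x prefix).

Key decimal bytes [147, 147, 46, 104] = 93 93 2e 68 is 4 bytes > B = 3, so hash it first: H(key) = 01 bc, then zero-pad to 3 bytes: K' = 01 bc 00.
K' ⊕ ipad = 37 8a 36.  K' ⊕ opad = 5d e0 5c.
Inner input = (K'⊕ipad) ∥ m = 37 8a 36 ∥ 6c 70 76 62.
Inner hash: sum = 55+138+54+108+112+118+98 = 683 → 02 ab.
Outer input = (K'⊕opad) ∥ inner = 5d e0 5c ∥ 02 ab.
Outer hash (tag): sum = 93+224+92+2+171 = 582 → 02 46.

0246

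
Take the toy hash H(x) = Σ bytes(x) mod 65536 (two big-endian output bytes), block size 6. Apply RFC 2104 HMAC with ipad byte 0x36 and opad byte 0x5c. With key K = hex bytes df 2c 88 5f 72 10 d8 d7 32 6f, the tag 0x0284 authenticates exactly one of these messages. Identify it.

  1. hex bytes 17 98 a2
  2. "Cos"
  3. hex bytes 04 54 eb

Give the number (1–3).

Key hex bytes df 2c 88 5f 72 10 d8 d7 32 6f is 10 bytes > B = 6, so hash it first: H(key) = 04 c4, then zero-pad to 6 bytes: K' = 04 c4 00 00 00 00.
K' ⊕ ipad = 32 f2 36 36 36 36; K' ⊕ opad = 58 98 5c 5c 5c 5c.
m1: inner = H(32 f2 36 36 36 36 17 98 a2) = 03 4d; tag = H(58 98 5c 5c 5c 5c 03 4d) = 02b0
m2: inner = H(32 f2 36 36 36 36 43 6f 73) = 03 21; tag = H(58 98 5c 5c 5c 5c 03 21) = 0284 ← matches
m3: inner = H(32 f2 36 36 36 36 04 54 eb) = 03 3f; tag = H(58 98 5c 5c 5c 5c 03 3f) = 02a2

2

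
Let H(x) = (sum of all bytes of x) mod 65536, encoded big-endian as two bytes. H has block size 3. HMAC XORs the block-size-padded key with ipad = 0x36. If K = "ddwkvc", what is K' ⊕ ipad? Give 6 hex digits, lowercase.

Key "ddwkvc" = 64 64 77 6b 76 63 is 6 bytes > B = 3, so hash it first: H(key) = 02 83, then zero-pad to 3 bytes: K' = 02 83 00.
XOR each byte with 0x36: 02⊕36=34, 83⊕36=b5, 00⊕36=36.

34b536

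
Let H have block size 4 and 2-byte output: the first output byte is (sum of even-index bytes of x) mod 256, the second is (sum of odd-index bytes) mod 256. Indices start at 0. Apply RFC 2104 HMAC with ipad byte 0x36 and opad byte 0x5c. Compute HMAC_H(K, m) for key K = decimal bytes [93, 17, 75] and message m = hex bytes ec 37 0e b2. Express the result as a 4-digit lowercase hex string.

faef

Key decimal bytes [93, 17, 75] = 5d 11 4b is 3 bytes ≤ B = 4; zero-pad to 4 bytes: K' = 5d 11 4b 00.
K' ⊕ ipad = 6b 27 7d 36.  K' ⊕ opad = 01 4d 17 5c.
Inner input = (K'⊕ipad) ∥ m = 6b 27 7d 36 ∥ ec 37 0e b2.
Inner hash: even-index sum = 482 mod 256 = 226; odd-index sum = 326 mod 256 = 70 → e2 46.
Outer input = (K'⊕opad) ∥ inner = 01 4d 17 5c ∥ e2 46.
Outer hash (tag): even-index sum = 250 mod 256 = 250; odd-index sum = 239 mod 256 = 239 → fa ef.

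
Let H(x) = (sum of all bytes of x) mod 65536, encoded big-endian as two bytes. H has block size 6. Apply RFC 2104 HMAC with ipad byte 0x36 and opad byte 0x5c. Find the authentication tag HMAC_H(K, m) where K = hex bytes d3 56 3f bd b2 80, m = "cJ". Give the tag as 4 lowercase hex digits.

Key hex bytes d3 56 3f bd b2 80 is exactly B = 6 bytes: K' = d3 56 3f bd b2 80.
K' ⊕ ipad = e5 60 09 8b 84 b6.  K' ⊕ opad = 8f 0a 63 e1 ee dc.
Inner input = (K'⊕ipad) ∥ m = e5 60 09 8b 84 b6 ∥ 63 4a.
Inner hash: sum = 229+96+9+139+132+182+99+74 = 960 → 03 c0.
Outer input = (K'⊕opad) ∥ inner = 8f 0a 63 e1 ee dc ∥ 03 c0.
Outer hash (tag): sum = 143+10+99+225+238+220+3+192 = 1130 → 04 6a.

046a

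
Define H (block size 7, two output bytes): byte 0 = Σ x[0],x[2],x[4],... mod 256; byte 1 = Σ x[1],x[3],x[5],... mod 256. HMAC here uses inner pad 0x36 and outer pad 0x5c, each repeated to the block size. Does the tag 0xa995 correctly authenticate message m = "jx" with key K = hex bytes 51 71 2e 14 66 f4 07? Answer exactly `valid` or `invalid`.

Key hex bytes 51 71 2e 14 66 f4 07 is exactly B = 7 bytes: K' = 51 71 2e 14 66 f4 07.
K' ⊕ ipad = 67 47 18 22 50 c2 31; K' ⊕ opad = 0d 2d 72 48 3a a8 5b.
Inner hash: even-index sum = 376 mod 256 = 120; odd-index sum = 405 mod 256 = 149 → 78 95.
Outer hash (recomputed tag): even-index sum = 425 mod 256 = 169; odd-index sum = 405 mod 256 = 149 → a9 95.
Recomputed tag = a995; claimed = a995 → match.

valid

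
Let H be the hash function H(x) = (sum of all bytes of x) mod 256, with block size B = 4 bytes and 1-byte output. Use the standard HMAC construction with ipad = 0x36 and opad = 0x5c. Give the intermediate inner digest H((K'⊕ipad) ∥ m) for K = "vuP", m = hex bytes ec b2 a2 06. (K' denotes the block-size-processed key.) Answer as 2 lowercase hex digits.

65

Key "vuP" = 76 75 50 is 3 bytes ≤ B = 4; zero-pad to 4 bytes: K' = 76 75 50 00.
K' ⊕ ipad = 40 43 66 36.
Inner input = 40 43 66 36 ∥ ec b2 a2 06.
Inner hash: sum = 64+67+102+54+236+178+162+6 = 869; mod 256 = 101 → 65.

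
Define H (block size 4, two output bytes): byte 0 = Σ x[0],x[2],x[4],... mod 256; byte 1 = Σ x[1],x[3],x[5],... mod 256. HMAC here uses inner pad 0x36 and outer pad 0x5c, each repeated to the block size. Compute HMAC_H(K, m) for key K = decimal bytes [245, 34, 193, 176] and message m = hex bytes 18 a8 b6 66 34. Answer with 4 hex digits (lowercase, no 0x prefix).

0212

Key decimal bytes [245, 34, 193, 176] = f5 22 c1 b0 is exactly B = 4 bytes: K' = f5 22 c1 b0.
K' ⊕ ipad = c3 14 f7 86.  K' ⊕ opad = a9 7e 9d ec.
Inner input = (K'⊕ipad) ∥ m = c3 14 f7 86 ∥ 18 a8 b6 66 34.
Inner hash: even-index sum = 700 mod 256 = 188; odd-index sum = 424 mod 256 = 168 → bc a8.
Outer input = (K'⊕opad) ∥ inner = a9 7e 9d ec ∥ bc a8.
Outer hash (tag): even-index sum = 514 mod 256 = 2; odd-index sum = 530 mod 256 = 18 → 02 12.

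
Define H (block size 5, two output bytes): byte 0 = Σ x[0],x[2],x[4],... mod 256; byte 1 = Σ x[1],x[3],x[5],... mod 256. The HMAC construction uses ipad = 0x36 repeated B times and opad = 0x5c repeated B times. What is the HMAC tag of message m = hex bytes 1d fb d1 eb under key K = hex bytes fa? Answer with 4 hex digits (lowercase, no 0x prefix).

Key hex bytes fa is 1 byte ≤ B = 5; zero-pad to 5 bytes: K' = fa 00 00 00 00.
K' ⊕ ipad = cc 36 36 36 36.  K' ⊕ opad = a6 5c 5c 5c 5c.
Inner input = (K'⊕ipad) ∥ m = cc 36 36 36 36 ∥ 1d fb d1 eb.
Inner hash: even-index sum = 798 mod 256 = 30; odd-index sum = 346 mod 256 = 90 → 1e 5a.
Outer input = (K'⊕opad) ∥ inner = a6 5c 5c 5c 5c ∥ 1e 5a.
Outer hash (tag): even-index sum = 440 mod 256 = 184; odd-index sum = 214 mod 256 = 214 → b8 d6.

b8d6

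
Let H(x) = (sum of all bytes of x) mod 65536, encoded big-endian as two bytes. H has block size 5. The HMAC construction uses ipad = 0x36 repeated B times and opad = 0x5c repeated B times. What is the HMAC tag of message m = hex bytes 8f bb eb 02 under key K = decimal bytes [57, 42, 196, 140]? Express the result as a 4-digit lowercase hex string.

02e7

Key decimal bytes [57, 42, 196, 140] = 39 2a c4 8c is 4 bytes ≤ B = 5; zero-pad to 5 bytes: K' = 39 2a c4 8c 00.
K' ⊕ ipad = 0f 1c f2 ba 36.  K' ⊕ opad = 65 76 98 d0 5c.
Inner input = (K'⊕ipad) ∥ m = 0f 1c f2 ba 36 ∥ 8f bb eb 02.
Inner hash: sum = 15+28+242+186+54+143+187+235+2 = 1092 → 04 44.
Outer input = (K'⊕opad) ∥ inner = 65 76 98 d0 5c ∥ 04 44.
Outer hash (tag): sum = 101+118+152+208+92+4+68 = 743 → 02 e7.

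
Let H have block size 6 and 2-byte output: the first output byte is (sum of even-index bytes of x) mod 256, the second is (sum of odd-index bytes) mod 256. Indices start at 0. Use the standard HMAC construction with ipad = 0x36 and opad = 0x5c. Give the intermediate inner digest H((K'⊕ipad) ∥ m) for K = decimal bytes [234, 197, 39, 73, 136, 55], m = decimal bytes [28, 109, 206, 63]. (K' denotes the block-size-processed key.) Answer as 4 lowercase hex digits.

951f

Key decimal bytes [234, 197, 39, 73, 136, 55] = ea c5 27 49 88 37 is exactly B = 6 bytes: K' = ea c5 27 49 88 37.
K' ⊕ ipad = dc f3 11 7f be 01.
Inner input = dc f3 11 7f be 01 ∥ 1c 6d ce 3f.
Inner hash: even-index sum = 661 mod 256 = 149; odd-index sum = 543 mod 256 = 31 → 95 1f.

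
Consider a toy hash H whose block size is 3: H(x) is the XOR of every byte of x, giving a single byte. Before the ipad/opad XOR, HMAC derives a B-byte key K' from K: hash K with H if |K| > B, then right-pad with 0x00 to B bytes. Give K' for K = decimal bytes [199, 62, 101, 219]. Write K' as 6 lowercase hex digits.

470000

|K| = 4 > B = 3, so first hash the key.
H(K): XOR c7⊕3e⊕65⊕db = 47.
Zero-pad H(K) = 47 to 3 bytes: K' = 47 00 00.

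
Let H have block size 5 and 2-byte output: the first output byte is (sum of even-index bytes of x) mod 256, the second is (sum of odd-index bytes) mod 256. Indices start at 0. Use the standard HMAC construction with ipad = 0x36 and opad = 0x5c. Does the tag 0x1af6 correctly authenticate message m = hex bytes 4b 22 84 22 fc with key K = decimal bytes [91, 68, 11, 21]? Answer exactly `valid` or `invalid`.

Key decimal bytes [91, 68, 11, 21] = 5b 44 0b 15 is 4 bytes ≤ B = 5; zero-pad to 5 bytes: K' = 5b 44 0b 15 00.
K' ⊕ ipad = 6d 72 3d 23 36; K' ⊕ opad = 07 18 57 49 5c.
Inner hash: even-index sum = 292 mod 256 = 36; odd-index sum = 608 mod 256 = 96 → 24 60.
Outer hash (recomputed tag): even-index sum = 282 mod 256 = 26; odd-index sum = 133 mod 256 = 133 → 1a 85.
Recomputed tag = 1a85; claimed = 1af6 → mismatch.

invalid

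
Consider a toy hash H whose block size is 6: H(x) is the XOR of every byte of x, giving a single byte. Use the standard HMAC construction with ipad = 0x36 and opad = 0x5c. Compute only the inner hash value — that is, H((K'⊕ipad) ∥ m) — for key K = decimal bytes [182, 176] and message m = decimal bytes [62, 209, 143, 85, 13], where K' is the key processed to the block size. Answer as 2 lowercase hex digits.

Key decimal bytes [182, 176] = b6 b0 is 2 bytes ≤ B = 6; zero-pad to 6 bytes: K' = b6 b0 00 00 00 00.
K' ⊕ ipad = 80 86 36 36 36 36.
Inner input = 80 86 36 36 36 36 ∥ 3e d1 8f 55 0d.
Inner hash: XOR 80⊕86⊕36⊕36⊕36⊕36⊕3e⊕d1⊕8f⊕55⊕0d = 3e.

3e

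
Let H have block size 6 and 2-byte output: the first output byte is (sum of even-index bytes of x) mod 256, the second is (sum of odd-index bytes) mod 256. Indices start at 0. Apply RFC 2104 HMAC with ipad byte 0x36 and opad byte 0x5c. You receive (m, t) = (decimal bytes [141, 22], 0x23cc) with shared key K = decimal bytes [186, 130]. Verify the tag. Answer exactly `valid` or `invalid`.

valid

Key decimal bytes [186, 130] = ba 82 is 2 bytes ≤ B = 6; zero-pad to 6 bytes: K' = ba 82 00 00 00 00.
K' ⊕ ipad = 8c b4 36 36 36 36; K' ⊕ opad = e6 de 5c 5c 5c 5c.
Inner hash: even-index sum = 389 mod 256 = 133; odd-index sum = 310 mod 256 = 54 → 85 36.
Outer hash (recomputed tag): even-index sum = 547 mod 256 = 35; odd-index sum = 460 mod 256 = 204 → 23 cc.
Recomputed tag = 23cc; claimed = 23cc → match.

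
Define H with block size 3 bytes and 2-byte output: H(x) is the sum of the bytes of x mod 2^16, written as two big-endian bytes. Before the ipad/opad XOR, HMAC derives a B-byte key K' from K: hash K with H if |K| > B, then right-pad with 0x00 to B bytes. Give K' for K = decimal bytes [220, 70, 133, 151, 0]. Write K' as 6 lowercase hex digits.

023e00

|K| = 5 > B = 3, so first hash the key.
H(K): sum = 220+70+133+151+0 = 574 → 02 3e.
Zero-pad H(K) = 02 3e to 3 bytes: K' = 02 3e 00.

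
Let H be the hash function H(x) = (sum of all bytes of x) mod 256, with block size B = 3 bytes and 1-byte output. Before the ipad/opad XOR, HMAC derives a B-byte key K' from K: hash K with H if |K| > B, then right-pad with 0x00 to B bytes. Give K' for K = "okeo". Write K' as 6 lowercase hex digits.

ae0000

|K| = 4 > B = 3, so first hash the key.
H(K): sum = 111+107+101+111 = 430; mod 256 = 174 → ae.
Zero-pad H(K) = ae to 3 bytes: K' = ae 00 00.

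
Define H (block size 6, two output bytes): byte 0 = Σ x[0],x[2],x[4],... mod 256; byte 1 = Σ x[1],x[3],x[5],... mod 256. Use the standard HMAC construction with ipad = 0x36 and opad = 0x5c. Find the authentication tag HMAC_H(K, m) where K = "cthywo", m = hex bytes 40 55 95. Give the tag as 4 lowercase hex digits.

Key "cthywo" = 63 74 68 79 77 6f is exactly B = 6 bytes: K' = 63 74 68 79 77 6f.
K' ⊕ ipad = 55 42 5e 4f 41 59.  K' ⊕ opad = 3f 28 34 25 2b 33.
Inner input = (K'⊕ipad) ∥ m = 55 42 5e 4f 41 59 ∥ 40 55 95.
Inner hash: even-index sum = 457 mod 256 = 201; odd-index sum = 319 mod 256 = 63 → c9 3f.
Outer input = (K'⊕opad) ∥ inner = 3f 28 34 25 2b 33 ∥ c9 3f.
Outer hash (tag): even-index sum = 359 mod 256 = 103; odd-index sum = 191 mod 256 = 191 → 67 bf.

67bf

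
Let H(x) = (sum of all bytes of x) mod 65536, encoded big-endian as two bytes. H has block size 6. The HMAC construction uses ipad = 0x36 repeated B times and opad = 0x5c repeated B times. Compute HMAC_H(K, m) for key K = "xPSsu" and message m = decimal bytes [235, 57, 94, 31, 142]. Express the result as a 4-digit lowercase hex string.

00fd

Key "xPSsu" = 78 50 53 73 75 is 5 bytes ≤ B = 6; zero-pad to 6 bytes: K' = 78 50 53 73 75 00.
K' ⊕ ipad = 4e 66 65 45 43 36.  K' ⊕ opad = 24 0c 0f 2f 29 5c.
Inner input = (K'⊕ipad) ∥ m = 4e 66 65 45 43 36 ∥ eb 39 5e 1f 8e.
Inner hash: sum = 78+102+101+69+67+54+235+57+94+31+142 = 1030 → 04 06.
Outer input = (K'⊕opad) ∥ inner = 24 0c 0f 2f 29 5c ∥ 04 06.
Outer hash (tag): sum = 36+12+15+47+41+92+4+6 = 253 → 00 fd.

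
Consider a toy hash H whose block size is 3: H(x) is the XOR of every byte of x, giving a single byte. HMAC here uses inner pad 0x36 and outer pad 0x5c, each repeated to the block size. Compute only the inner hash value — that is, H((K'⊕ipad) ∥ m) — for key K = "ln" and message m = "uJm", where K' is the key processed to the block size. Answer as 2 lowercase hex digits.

Key "ln" = 6c 6e is 2 bytes ≤ B = 3; zero-pad to 3 bytes: K' = 6c 6e 00.
K' ⊕ ipad = 5a 58 36.
Inner input = 5a 58 36 ∥ 75 4a 6d.
Inner hash: XOR 5a⊕58⊕36⊕75⊕4a⊕6d = 66.

66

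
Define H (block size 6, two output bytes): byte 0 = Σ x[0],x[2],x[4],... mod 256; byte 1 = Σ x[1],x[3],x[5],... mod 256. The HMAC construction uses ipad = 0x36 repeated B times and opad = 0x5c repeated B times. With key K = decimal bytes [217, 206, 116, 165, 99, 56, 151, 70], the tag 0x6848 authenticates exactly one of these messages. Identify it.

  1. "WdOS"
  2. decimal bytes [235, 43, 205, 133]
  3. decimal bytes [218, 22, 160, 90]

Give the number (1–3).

Key decimal bytes [217, 206, 116, 165, 99, 56, 151, 70] = d9 ce 74 a5 63 38 97 46 is 8 bytes > B = 6, so hash it first: H(key) = 47 f1, then zero-pad to 6 bytes: K' = 47 f1 00 00 00 00.
K' ⊕ ipad = 71 c7 36 36 36 36; K' ⊕ opad = 1b ad 5c 5c 5c 5c.
m1: inner = H(71 c7 36 36 36 36 57 64 4f 53) = 83 ea; tag = H(1b ad 5c 5c 5c 5c 83 ea) = 564f
m2: inner = H(71 c7 36 36 36 36 eb 2b cd 85) = 95 e3; tag = H(1b ad 5c 5c 5c 5c 95 e3) = 6848 ← matches
m3: inner = H(71 c7 36 36 36 36 da 16 a0 5a) = 57 a3; tag = H(1b ad 5c 5c 5c 5c 57 a3) = 2a08

2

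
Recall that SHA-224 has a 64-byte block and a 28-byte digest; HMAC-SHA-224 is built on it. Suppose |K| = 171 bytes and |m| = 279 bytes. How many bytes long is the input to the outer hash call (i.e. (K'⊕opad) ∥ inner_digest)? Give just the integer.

Key is 171 > 64 bytes, so it is hashed to 28 bytes then zero-padded to 64: |K'| = 64.
Outer input = (K'⊕opad) ∥ H(inner) → 64 + 28 = 92 bytes.

92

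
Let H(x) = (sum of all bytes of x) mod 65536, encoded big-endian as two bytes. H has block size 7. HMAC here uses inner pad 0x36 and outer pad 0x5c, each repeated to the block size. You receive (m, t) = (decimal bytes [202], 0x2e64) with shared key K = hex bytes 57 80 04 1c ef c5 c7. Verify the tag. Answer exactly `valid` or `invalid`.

Key hex bytes 57 80 04 1c ef c5 c7 is exactly B = 7 bytes: K' = 57 80 04 1c ef c5 c7.
K' ⊕ ipad = 61 b6 32 2a d9 f3 f1; K' ⊕ opad = 0b dc 58 40 b3 99 9b.
Inner hash: sum = 97+182+50+42+217+243+241+202 = 1274 → 04 fa.
Outer hash (recomputed tag): sum = 11+220+88+64+179+153+155+4+250 = 1124 → 04 64.
Recomputed tag = 0464; claimed = 2e64 → mismatch.

invalid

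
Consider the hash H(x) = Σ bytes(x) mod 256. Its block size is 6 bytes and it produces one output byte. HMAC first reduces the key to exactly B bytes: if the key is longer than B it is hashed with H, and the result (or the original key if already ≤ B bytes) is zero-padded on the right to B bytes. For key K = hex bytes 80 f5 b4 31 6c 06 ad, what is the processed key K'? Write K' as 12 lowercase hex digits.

790000000000

|K| = 7 > B = 6, so first hash the key.
H(K): sum = 128+245+180+49+108+6+173 = 889; mod 256 = 121 → 79.
Zero-pad H(K) = 79 to 6 bytes: K' = 79 00 00 00 00 00.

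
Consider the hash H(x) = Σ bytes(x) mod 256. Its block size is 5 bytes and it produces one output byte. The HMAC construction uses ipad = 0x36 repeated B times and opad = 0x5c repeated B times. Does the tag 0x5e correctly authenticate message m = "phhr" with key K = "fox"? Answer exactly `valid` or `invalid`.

valid

Key "fox" = 66 6f 78 is 3 bytes ≤ B = 5; zero-pad to 5 bytes: K' = 66 6f 78 00 00.
K' ⊕ ipad = 50 59 4e 36 36; K' ⊕ opad = 3a 33 24 5c 5c.
Inner hash: sum = 80+89+78+54+54+112+104+104+114 = 789; mod 256 = 21 → 15.
Outer hash (recomputed tag): sum = 58+51+36+92+92+21 = 350; mod 256 = 94 → 5e.
Recomputed tag = 5e; claimed = 5e → match.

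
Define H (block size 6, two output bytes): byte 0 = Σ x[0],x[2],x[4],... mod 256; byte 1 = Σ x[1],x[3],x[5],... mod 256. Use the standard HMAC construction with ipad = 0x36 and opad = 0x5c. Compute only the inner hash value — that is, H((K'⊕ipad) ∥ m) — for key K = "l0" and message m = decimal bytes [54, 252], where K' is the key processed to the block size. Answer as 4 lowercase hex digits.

Key "l0" = 6c 30 is 2 bytes ≤ B = 6; zero-pad to 6 bytes: K' = 6c 30 00 00 00 00.
K' ⊕ ipad = 5a 06 36 36 36 36.
Inner input = 5a 06 36 36 36 36 ∥ 36 fc.
Inner hash: even-index sum = 252 mod 256 = 252; odd-index sum = 366 mod 256 = 110 → fc 6e.

fc6e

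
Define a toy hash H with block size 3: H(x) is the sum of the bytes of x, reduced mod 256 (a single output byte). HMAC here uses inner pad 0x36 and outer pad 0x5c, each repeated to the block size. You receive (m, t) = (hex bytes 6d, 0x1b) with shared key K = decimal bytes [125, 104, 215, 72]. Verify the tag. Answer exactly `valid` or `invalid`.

Key decimal bytes [125, 104, 215, 72] = 7d 68 d7 48 is 4 bytes > B = 3, so hash it first: H(key) = 04, then zero-pad to 3 bytes: K' = 04 00 00.
K' ⊕ ipad = 32 36 36; K' ⊕ opad = 58 5c 5c.
Inner hash: sum = 50+54+54+109 = 267; mod 256 = 11 → 0b.
Outer hash (recomputed tag): sum = 88+92+92+11 = 283; mod 256 = 27 → 1b.
Recomputed tag = 1b; claimed = 1b → match.

valid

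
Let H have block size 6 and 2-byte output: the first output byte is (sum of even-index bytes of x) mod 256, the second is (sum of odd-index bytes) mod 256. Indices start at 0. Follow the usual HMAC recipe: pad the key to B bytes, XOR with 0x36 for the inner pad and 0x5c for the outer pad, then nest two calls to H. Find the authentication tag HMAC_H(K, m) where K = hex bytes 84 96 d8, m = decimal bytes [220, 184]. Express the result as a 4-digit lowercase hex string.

Key hex bytes 84 96 d8 is 3 bytes ≤ B = 6; zero-pad to 6 bytes: K' = 84 96 d8 00 00 00.
K' ⊕ ipad = b2 a0 ee 36 36 36.  K' ⊕ opad = d8 ca 84 5c 5c 5c.
Inner input = (K'⊕ipad) ∥ m = b2 a0 ee 36 36 36 ∥ dc b8.
Inner hash: even-index sum = 690 mod 256 = 178; odd-index sum = 452 mod 256 = 196 → b2 c4.
Outer input = (K'⊕opad) ∥ inner = d8 ca 84 5c 5c 5c ∥ b2 c4.
Outer hash (tag): even-index sum = 618 mod 256 = 106; odd-index sum = 582 mod 256 = 70 → 6a 46.

6a46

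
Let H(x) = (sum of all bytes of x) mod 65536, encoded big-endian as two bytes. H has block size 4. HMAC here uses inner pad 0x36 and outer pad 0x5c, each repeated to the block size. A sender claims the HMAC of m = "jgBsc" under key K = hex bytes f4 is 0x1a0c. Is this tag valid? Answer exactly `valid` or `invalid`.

invalid

Key hex bytes f4 is 1 byte ≤ B = 4; zero-pad to 4 bytes: K' = f4 00 00 00.
K' ⊕ ipad = c2 36 36 36; K' ⊕ opad = a8 5c 5c 5c.
Inner hash: sum = 194+54+54+54+106+103+66+115+99 = 845 → 03 4d.
Outer hash (recomputed tag): sum = 168+92+92+92+3+77 = 524 → 02 0c.
Recomputed tag = 020c; claimed = 1a0c → mismatch.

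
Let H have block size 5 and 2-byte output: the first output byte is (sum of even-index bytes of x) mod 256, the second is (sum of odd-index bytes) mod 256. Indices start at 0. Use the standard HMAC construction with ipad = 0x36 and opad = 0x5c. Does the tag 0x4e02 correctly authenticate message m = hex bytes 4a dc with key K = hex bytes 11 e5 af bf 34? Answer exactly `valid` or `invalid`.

Key hex bytes 11 e5 af bf 34 is exactly B = 5 bytes: K' = 11 e5 af bf 34.
K' ⊕ ipad = 27 d3 99 89 02; K' ⊕ opad = 4d b9 f3 e3 68.
Inner hash: even-index sum = 414 mod 256 = 158; odd-index sum = 422 mod 256 = 166 → 9e a6.
Outer hash (recomputed tag): even-index sum = 590 mod 256 = 78; odd-index sum = 570 mod 256 = 58 → 4e 3a.
Recomputed tag = 4e3a; claimed = 4e02 → mismatch.

invalid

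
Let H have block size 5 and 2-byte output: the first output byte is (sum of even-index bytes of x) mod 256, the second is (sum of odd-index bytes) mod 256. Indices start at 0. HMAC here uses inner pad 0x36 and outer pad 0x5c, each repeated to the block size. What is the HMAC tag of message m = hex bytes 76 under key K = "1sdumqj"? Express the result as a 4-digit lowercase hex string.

Key "1sdumqj" = 31 73 64 75 6d 71 6a is 7 bytes > B = 5, so hash it first: H(key) = 6c 59, then zero-pad to 5 bytes: K' = 6c 59 00 00 00.
K' ⊕ ipad = 5a 6f 36 36 36.  K' ⊕ opad = 30 05 5c 5c 5c.
Inner input = (K'⊕ipad) ∥ m = 5a 6f 36 36 36 ∥ 76.
Inner hash: even-index sum = 198 mod 256 = 198; odd-index sum = 283 mod 256 = 27 → c6 1b.
Outer input = (K'⊕opad) ∥ inner = 30 05 5c 5c 5c ∥ c6 1b.
Outer hash (tag): even-index sum = 259 mod 256 = 3; odd-index sum = 295 mod 256 = 39 → 03 27.

0327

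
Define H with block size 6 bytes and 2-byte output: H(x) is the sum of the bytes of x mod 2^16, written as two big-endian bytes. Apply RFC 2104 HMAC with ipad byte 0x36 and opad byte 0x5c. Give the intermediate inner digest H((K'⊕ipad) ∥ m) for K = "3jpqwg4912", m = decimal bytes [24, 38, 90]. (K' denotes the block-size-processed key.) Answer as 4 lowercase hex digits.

Key "3jpqwg4912" = 33 6a 70 71 77 67 34 39 31 32 is 10 bytes > B = 6, so hash it first: H(key) = 03 2c, then zero-pad to 6 bytes: K' = 03 2c 00 00 00 00.
K' ⊕ ipad = 35 1a 36 36 36 36.
Inner input = 35 1a 36 36 36 36 ∥ 18 26 5a.
Inner hash: sum = 53+26+54+54+54+54+24+38+90 = 447 → 01 bf.

01bf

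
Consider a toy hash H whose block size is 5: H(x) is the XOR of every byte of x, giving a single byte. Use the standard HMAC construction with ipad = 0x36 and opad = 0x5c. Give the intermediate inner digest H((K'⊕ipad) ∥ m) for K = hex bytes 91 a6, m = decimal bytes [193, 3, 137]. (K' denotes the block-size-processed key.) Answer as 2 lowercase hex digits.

Key hex bytes 91 a6 is 2 bytes ≤ B = 5; zero-pad to 5 bytes: K' = 91 a6 00 00 00.
K' ⊕ ipad = a7 90 36 36 36.
Inner input = a7 90 36 36 36 ∥ c1 03 89.
Inner hash: XOR a7⊕90⊕36⊕36⊕36⊕c1⊕03⊕89 = 4a.

4a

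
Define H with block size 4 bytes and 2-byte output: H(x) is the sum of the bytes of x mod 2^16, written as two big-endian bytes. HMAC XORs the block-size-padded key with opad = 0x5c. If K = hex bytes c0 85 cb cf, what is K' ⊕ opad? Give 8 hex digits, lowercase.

Key hex bytes c0 85 cb cf is exactly B = 4 bytes: K' = c0 85 cb cf.
XOR each byte with 0x5c: c0⊕5c=9c, 85⊕5c=d9, cb⊕5c=97, cf⊕5c=93.

9cd99793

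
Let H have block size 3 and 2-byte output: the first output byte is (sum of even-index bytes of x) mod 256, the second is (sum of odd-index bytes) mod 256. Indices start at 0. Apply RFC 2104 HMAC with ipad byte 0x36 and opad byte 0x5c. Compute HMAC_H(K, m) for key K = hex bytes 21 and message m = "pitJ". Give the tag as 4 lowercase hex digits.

f35c

Key hex bytes 21 is 1 byte ≤ B = 3; zero-pad to 3 bytes: K' = 21 00 00.
K' ⊕ ipad = 17 36 36.  K' ⊕ opad = 7d 5c 5c.
Inner input = (K'⊕ipad) ∥ m = 17 36 36 ∥ 70 69 74 4a.
Inner hash: even-index sum = 256 mod 256 = 0; odd-index sum = 282 mod 256 = 26 → 00 1a.
Outer input = (K'⊕opad) ∥ inner = 7d 5c 5c ∥ 00 1a.
Outer hash (tag): even-index sum = 243 mod 256 = 243; odd-index sum = 92 mod 256 = 92 → f3 5c.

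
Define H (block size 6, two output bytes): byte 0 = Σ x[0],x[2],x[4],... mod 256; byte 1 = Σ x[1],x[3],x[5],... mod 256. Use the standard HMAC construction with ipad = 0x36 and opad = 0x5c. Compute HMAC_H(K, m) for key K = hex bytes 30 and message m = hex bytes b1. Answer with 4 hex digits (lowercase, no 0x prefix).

Key hex bytes 30 is 1 byte ≤ B = 6; zero-pad to 6 bytes: K' = 30 00 00 00 00 00.
K' ⊕ ipad = 06 36 36 36 36 36.  K' ⊕ opad = 6c 5c 5c 5c 5c 5c.
Inner input = (K'⊕ipad) ∥ m = 06 36 36 36 36 36 ∥ b1.
Inner hash: even-index sum = 291 mod 256 = 35; odd-index sum = 162 mod 256 = 162 → 23 a2.
Outer input = (K'⊕opad) ∥ inner = 6c 5c 5c 5c 5c 5c ∥ 23 a2.
Outer hash (tag): even-index sum = 327 mod 256 = 71; odd-index sum = 438 mod 256 = 182 → 47 b6.

47b6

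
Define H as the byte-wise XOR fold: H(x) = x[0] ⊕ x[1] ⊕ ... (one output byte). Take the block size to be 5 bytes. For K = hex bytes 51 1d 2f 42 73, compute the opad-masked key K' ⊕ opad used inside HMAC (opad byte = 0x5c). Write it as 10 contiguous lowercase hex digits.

Key hex bytes 51 1d 2f 42 73 is exactly B = 5 bytes: K' = 51 1d 2f 42 73.
XOR each byte with 0x5c: 51⊕5c=0d, 1d⊕5c=41, 2f⊕5c=73, 42⊕5c=1e, 73⊕5c=2f.

0d41731e2f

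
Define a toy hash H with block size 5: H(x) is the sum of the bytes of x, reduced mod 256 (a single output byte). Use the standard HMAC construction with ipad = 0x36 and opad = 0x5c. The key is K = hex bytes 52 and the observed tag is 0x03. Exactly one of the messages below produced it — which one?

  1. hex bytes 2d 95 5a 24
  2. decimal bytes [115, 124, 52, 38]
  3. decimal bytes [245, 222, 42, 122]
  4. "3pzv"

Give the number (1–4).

Key hex bytes 52 is 1 byte ≤ B = 5; zero-pad to 5 bytes: K' = 52 00 00 00 00.
K' ⊕ ipad = 64 36 36 36 36; K' ⊕ opad = 0e 5c 5c 5c 5c.
m1: inner = H(64 36 36 36 36 2d 95 5a 24) = 7c; tag = H(0e 5c 5c 5c 5c 7c) = fa
m2: inner = H(64 36 36 36 36 73 7c 34 26) = 85; tag = H(0e 5c 5c 5c 5c 85) = 03 ← matches
m3: inner = H(64 36 36 36 36 f5 de 2a 7a) = b3; tag = H(0e 5c 5c 5c 5c b3) = 31
m4: inner = H(64 36 36 36 36 33 70 7a 76) = cf; tag = H(0e 5c 5c 5c 5c cf) = 4d

2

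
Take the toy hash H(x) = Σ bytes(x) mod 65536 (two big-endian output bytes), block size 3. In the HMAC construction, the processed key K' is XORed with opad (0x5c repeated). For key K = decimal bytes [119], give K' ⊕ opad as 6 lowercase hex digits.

2b5c5c

Key decimal bytes [119] = 77 is 1 byte ≤ B = 3; zero-pad to 3 bytes: K' = 77 00 00.
XOR each byte with 0x5c: 77⊕5c=2b, 00⊕5c=5c, 00⊕5c=5c.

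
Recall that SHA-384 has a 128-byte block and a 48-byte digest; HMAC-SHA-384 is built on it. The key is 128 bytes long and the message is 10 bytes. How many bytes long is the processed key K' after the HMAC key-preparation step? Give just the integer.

Key is 128 ≤ 128 bytes, zero-padded: |K'| = 128.

128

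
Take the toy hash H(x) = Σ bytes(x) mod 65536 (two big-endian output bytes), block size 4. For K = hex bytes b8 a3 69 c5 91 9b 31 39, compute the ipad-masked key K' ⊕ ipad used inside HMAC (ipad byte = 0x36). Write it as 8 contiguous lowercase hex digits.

Key hex bytes b8 a3 69 c5 91 9b 31 39 is 8 bytes > B = 4, so hash it first: H(key) = 04 1f, then zero-pad to 4 bytes: K' = 04 1f 00 00.
XOR each byte with 0x36: 04⊕36=32, 1f⊕36=29, 00⊕36=36, 00⊕36=36.

32293636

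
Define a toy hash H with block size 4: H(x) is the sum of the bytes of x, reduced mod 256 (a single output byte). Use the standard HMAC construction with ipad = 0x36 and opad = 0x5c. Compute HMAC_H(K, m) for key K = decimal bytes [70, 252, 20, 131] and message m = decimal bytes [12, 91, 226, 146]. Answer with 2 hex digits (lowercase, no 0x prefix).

Key decimal bytes [70, 252, 20, 131] = 46 fc 14 83 is exactly B = 4 bytes: K' = 46 fc 14 83.
K' ⊕ ipad = 70 ca 22 b5.  K' ⊕ opad = 1a a0 48 df.
Inner input = (K'⊕ipad) ∥ m = 70 ca 22 b5 ∥ 0c 5b e2 92.
Inner hash: sum = 112+202+34+181+12+91+226+146 = 1004; mod 256 = 236 → ec.
Outer input = (K'⊕opad) ∥ inner = 1a a0 48 df ∥ ec.
Outer hash (tag): sum = 26+160+72+223+236 = 717; mod 256 = 205 → cd.

cd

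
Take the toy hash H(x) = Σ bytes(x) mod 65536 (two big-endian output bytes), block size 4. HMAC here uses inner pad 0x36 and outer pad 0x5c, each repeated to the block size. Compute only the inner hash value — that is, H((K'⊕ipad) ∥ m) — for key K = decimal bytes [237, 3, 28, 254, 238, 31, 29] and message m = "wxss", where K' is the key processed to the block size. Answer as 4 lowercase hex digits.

0278

Key decimal bytes [237, 3, 28, 254, 238, 31, 29] = ed 03 1c fe ee 1f 1d is 7 bytes > B = 4, so hash it first: H(key) = 03 34, then zero-pad to 4 bytes: K' = 03 34 00 00.
K' ⊕ ipad = 35 02 36 36.
Inner input = 35 02 36 36 ∥ 77 78 73 73.
Inner hash: sum = 53+2+54+54+119+120+115+115 = 632 → 02 78.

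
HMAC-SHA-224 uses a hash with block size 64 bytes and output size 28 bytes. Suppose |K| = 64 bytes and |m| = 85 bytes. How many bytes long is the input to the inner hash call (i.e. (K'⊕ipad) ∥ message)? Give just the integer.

Key is 64 ≤ 64 bytes, zero-padded: |K'| = 64.
Inner input = (K'⊕ipad) ∥ m → 64 + 85 = 149 bytes.

149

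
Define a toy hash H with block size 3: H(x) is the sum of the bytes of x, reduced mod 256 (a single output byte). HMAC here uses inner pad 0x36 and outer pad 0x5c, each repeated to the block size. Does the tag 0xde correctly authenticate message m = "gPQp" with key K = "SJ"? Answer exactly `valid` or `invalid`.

Key "SJ" = 53 4a is 2 bytes ≤ B = 3; zero-pad to 3 bytes: K' = 53 4a 00.
K' ⊕ ipad = 65 7c 36; K' ⊕ opad = 0f 16 5c.
Inner hash: sum = 101+124+54+103+80+81+112 = 655; mod 256 = 143 → 8f.
Outer hash (recomputed tag): sum = 15+22+92+143 = 272; mod 256 = 16 → 10.
Recomputed tag = 10; claimed = de → mismatch.

invalid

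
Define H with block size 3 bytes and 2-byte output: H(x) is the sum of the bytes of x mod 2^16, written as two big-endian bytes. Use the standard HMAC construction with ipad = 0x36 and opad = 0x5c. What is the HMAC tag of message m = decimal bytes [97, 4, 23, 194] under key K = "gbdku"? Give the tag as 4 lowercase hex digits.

Key "gbdku" = 67 62 64 6b 75 is 5 bytes > B = 3, so hash it first: H(key) = 02 0d, then zero-pad to 3 bytes: K' = 02 0d 00.
K' ⊕ ipad = 34 3b 36.  K' ⊕ opad = 5e 51 5c.
Inner input = (K'⊕ipad) ∥ m = 34 3b 36 ∥ 61 04 17 c2.
Inner hash: sum = 52+59+54+97+4+23+194 = 483 → 01 e3.
Outer input = (K'⊕opad) ∥ inner = 5e 51 5c ∥ 01 e3.
Outer hash (tag): sum = 94+81+92+1+227 = 495 → 01 ef.

01ef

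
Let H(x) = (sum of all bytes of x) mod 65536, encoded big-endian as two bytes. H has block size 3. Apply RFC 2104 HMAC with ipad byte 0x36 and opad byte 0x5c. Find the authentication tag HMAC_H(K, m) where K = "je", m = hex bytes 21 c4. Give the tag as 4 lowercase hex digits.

Key "je" = 6a 65 is 2 bytes ≤ B = 3; zero-pad to 3 bytes: K' = 6a 65 00.
K' ⊕ ipad = 5c 53 36.  K' ⊕ opad = 36 39 5c.
Inner input = (K'⊕ipad) ∥ m = 5c 53 36 ∥ 21 c4.
Inner hash: sum = 92+83+54+33+196 = 458 → 01 ca.
Outer input = (K'⊕opad) ∥ inner = 36 39 5c ∥ 01 ca.
Outer hash (tag): sum = 54+57+92+1+202 = 406 → 01 96.

0196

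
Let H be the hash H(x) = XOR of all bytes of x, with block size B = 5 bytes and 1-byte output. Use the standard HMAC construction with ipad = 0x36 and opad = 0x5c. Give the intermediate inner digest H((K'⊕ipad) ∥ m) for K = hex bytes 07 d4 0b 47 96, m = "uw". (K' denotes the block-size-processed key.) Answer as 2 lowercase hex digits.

3d

Key hex bytes 07 d4 0b 47 96 is exactly B = 5 bytes: K' = 07 d4 0b 47 96.
K' ⊕ ipad = 31 e2 3d 71 a0.
Inner input = 31 e2 3d 71 a0 ∥ 75 77.
Inner hash: XOR 31⊕e2⊕3d⊕71⊕a0⊕75⊕77 = 3d.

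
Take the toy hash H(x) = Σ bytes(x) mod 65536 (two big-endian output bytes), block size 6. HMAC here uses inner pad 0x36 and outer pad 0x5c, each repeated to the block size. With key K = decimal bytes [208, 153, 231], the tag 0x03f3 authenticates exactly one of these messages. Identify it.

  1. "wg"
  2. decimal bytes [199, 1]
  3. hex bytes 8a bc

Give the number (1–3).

Key decimal bytes [208, 153, 231] = d0 99 e7 is 3 bytes ≤ B = 6; zero-pad to 6 bytes: K' = d0 99 e7 00 00 00.
K' ⊕ ipad = e6 af d1 36 36 36; K' ⊕ opad = 8c c5 bb 5c 5c 5c.
m1: inner = H(e6 af d1 36 36 36 77 67) = 03 e6; tag = H(8c c5 bb 5c 5c 5c 03 e6) = 0409
m2: inner = H(e6 af d1 36 36 36 c7 01) = 03 d0; tag = H(8c c5 bb 5c 5c 5c 03 d0) = 03f3 ← matches
m3: inner = H(e6 af d1 36 36 36 8a bc) = 04 4e; tag = H(8c c5 bb 5c 5c 5c 04 4e) = 0372

2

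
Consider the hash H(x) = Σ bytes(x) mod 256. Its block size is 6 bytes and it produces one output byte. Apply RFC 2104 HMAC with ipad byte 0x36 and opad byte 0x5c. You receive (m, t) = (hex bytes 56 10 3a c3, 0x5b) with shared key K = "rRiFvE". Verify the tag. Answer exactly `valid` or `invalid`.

Key "rRiFvE" = 72 52 69 46 76 45 is exactly B = 6 bytes: K' = 72 52 69 46 76 45.
K' ⊕ ipad = 44 64 5f 70 40 73; K' ⊕ opad = 2e 0e 35 1a 2a 19.
Inner hash: sum = 68+100+95+112+64+115+86+16+58+195 = 909; mod 256 = 141 → 8d.
Outer hash (recomputed tag): sum = 46+14+53+26+42+25+141 = 347; mod 256 = 91 → 5b.
Recomputed tag = 5b; claimed = 5b → match.

valid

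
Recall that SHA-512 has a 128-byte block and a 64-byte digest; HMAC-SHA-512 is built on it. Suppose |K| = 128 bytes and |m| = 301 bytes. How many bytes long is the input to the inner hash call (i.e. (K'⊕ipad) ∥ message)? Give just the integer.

429

Key is 128 ≤ 128 bytes, zero-padded: |K'| = 128.
Inner input = (K'⊕ipad) ∥ m → 128 + 301 = 429 bytes.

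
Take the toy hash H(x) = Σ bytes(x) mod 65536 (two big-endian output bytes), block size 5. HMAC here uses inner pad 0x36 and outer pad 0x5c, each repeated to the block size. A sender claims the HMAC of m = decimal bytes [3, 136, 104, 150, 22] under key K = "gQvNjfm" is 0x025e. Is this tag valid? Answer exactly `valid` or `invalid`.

Key "gQvNjfm" = 67 51 76 4e 6a 66 6d is 7 bytes > B = 5, so hash it first: H(key) = 02 b9, then zero-pad to 5 bytes: K' = 02 b9 00 00 00.
K' ⊕ ipad = 34 8f 36 36 36; K' ⊕ opad = 5e e5 5c 5c 5c.
Inner hash: sum = 52+143+54+54+54+3+136+104+150+22 = 772 → 03 04.
Outer hash (recomputed tag): sum = 94+229+92+92+92+3+4 = 606 → 02 5e.
Recomputed tag = 025e; claimed = 025e → match.

valid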